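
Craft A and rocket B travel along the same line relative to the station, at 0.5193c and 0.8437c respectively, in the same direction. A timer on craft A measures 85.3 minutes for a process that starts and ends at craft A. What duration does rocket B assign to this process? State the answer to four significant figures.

104.5 minutes

Speed of craft A in rocket B's frame: u = (v_A − v_B)/(1 − v_A v_B/c²) = (0.5193 − 0.8437)/(1 − 0.5193×0.8437) = −0.3244/0.56186659 = −0.57736; |u| = 0.57736c.
γ for this relative speed: γ = 1/√(1 − 0.333345) = 1.2248.
Craft A's interval is proper; time dilation gives Δt_B = γΔτ = 1.2248 × 85.3 minutes = 104.5 minutes.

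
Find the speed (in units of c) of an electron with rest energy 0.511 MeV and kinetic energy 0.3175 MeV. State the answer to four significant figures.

γ = 1 + K/(mc²) = 1 + 0.3175/0.511 = 1.6213.
β = √(1 − 1/γ²) = √(1 − 0.380429) = √0.619571 = 0.7871.

0.7871c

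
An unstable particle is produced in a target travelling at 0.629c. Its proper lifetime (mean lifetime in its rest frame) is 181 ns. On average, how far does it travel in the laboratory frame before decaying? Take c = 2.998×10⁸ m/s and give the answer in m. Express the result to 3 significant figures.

43.9 m

With β = 0.629, γ = 1/√(1 − 0.629²) = 1/√0.604359 = 1.2863.
Lab-frame lifetime: Δt = γτ = 1.2863 × 181 ns = 232.82 ns.
Distance: d = vΔt = 0.629 × 2.998×10⁸ m/s × 2.3282×10^-7 s = 43.9 m.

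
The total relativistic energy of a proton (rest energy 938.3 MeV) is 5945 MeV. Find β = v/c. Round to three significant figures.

0.987

γ = E/(mc²) = 5945/938.3 = 6.3359.
β = √(1 − 1/γ²) = √(1 − 0.0249106) = √0.9750894 = 0.987.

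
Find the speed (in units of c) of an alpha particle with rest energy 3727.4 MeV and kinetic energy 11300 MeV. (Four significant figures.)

0.9687c

K = (γ−1)mc², so γ = 1 + 11300/3727.4 = 4.0316.
Then v/c = √(1 − γ⁻²) = √(1 − 0.0615241) = √0.9384759 = 0.9687.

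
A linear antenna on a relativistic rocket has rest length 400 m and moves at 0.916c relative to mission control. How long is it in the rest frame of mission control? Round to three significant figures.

γ = 1/√(1 − β²) = 1/√(1 − 0.839056) = 1/√0.160944 = 1/0.401178 = 2.4927.
Length contraction: L = L₀/γ = 400/2.4927 = 160 m.

160 m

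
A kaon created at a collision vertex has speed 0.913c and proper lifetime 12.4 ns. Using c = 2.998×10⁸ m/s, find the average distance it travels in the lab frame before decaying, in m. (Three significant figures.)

γ = 1/√(1 − β²) = 1/√(1 − 0.833569) = 1/√0.166431 = 1/0.40796 = 2.4512.
Lab-frame lifetime: Δt = γτ = 2.4512 × 12.4 ns = 30.395 ns.
Distance: d = vΔt = 0.913 × 2.998×10⁸ m/s × 3.0395×10^-8 s = 8.32 m.

8.32 m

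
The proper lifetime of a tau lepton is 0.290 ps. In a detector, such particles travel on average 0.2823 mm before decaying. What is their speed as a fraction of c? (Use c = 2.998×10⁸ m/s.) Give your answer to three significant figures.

0.956c

Lab distance = (lab lifetime)·v = γτ·βc, so βγ = d/(cτ) = 2.823×10^-4/(2.998×10⁸ × 2.900×10^-13) = 3.247.
With βγ = 3.247: γ² = 1 + (βγ)² = 11.543, and β = (βγ)/γ = 3.247/3.3975 = 0.956.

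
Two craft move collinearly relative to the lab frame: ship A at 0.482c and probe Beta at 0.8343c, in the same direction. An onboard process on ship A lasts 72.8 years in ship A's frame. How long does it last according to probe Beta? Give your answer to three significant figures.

Transform ship A's velocity into probe Beta's frame: (0.482 − 0.8343)/(1 − 0.482·0.8343) = −0.3523/0.5978674, so the relative speed is 0.58926c.
γ for this relative speed: γ = 1/√(1 − 0.347227) = 1.2377.
The clock on ship A records proper time, so probe Beta measures Δt = γΔτ = 1.2377 × 72.8 = 90.1 years.

90.1 years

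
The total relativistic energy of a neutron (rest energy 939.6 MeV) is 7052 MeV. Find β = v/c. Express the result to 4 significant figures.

Total energy E = γmc² gives γ = 7052/939.6 = 7.5053.
Hence β = √(1 − 1/γ²) = √(1 − 0.0177527) = √0.9822473 = 0.9911.

0.9911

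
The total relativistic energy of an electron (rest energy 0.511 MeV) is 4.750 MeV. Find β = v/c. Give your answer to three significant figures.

0.994

Total energy E = γmc² gives γ = 4.750/0.511 = 9.2955.
Hence β = √(1 − 1/γ²) = √(1 − 0.0115732) = √0.9884268 = 0.994.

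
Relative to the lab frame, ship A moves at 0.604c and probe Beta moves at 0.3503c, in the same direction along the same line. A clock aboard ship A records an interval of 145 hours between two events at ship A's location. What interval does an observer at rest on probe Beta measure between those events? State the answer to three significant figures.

The velocity of ship A relative to probe Beta is (0.604 − 0.3503)c / (1 − 0.604×0.3503) = 0.32178c; relative speed 0.32178c.
At |u| = 0.32178c, γ = (1 − 0.103542)^(−1/2) = 1.0562.
Ship A's interval is proper; time dilation gives Δt_B = γΔτ = 1.0562 × 145 hours = 153 hours.

153 hours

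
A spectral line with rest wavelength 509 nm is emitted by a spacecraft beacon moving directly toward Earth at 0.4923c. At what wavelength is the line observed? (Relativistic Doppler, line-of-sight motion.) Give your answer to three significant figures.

Relativistic Doppler for wavelength: λ_obs = λ_src · √((1−β)/(1+β)).
With β = 0.4923: factor = √(0.5077/1.4923) = 0.58328.
λ_obs = 509 × 0.58328 = 297 nm.

297 nm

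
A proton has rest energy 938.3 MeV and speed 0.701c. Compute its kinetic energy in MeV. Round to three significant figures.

377 MeV

γ = 1/√(1 − β²) = 1/√(1 − 0.491401) = 1/√0.508599 = 1/0.713161 = 1.40221.
Kinetic energy: K = (γ − 1)mc² = (1.40221 − 1) × 938.3 MeV = 0.40221 × 938.3 = 377 MeV.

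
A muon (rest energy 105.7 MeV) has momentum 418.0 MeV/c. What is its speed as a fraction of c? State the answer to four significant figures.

0.9695c

pc/(mc²) = 418.0/105.7 = 3.9546 = βγ = β/√(1−β²).
So β² = x²/(1 + x²) with x = 3.9546: x² = 15.6389, β² = 15.6389/16.6389 = 0.9399, β = 0.9695.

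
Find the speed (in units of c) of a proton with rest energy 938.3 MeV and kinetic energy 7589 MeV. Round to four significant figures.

0.9939c

K = (γ−1)mc², so γ = 1 + 7589/938.3 = 9.088.
Then v/c = √(1 − γ⁻²) = √(1 − 0.0121077) = √0.9878923 = 0.9939.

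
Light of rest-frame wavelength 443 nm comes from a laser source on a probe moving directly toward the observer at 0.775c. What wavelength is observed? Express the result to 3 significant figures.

Relativistic Doppler for wavelength: λ_obs = λ_src · √((1−β)/(1+β)).
With β = 0.775: factor = √(0.225/1.775) = 0.35603.
λ_obs = 443 × 0.35603 = 158 nm.

158 nm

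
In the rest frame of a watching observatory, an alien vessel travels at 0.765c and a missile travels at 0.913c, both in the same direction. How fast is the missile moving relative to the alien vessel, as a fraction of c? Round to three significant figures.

0.491c

Transform to the alien vessel's frame: u' = (u − v)/(1 − uv/c²).
u' = (0.913 − 0.765)/(1 − 0.913×0.765) = 0.148/0.301555 = 0.49079.
Speed in the alien vessel's frame: 0.491c (in the same direction).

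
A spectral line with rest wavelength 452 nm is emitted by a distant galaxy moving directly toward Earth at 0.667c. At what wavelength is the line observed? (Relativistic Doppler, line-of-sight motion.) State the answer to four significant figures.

Relativistic Doppler for wavelength: λ_obs = λ_src · √((1−β)/(1+β)).
With β = 0.667: factor = √(0.333/1.667) = 0.44695.
λ_obs = 452 × 0.44695 = 202.0 nm.

202.0 nm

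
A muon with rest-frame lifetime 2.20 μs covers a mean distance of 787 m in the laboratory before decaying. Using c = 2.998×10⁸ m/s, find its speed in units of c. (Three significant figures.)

0.766c

Lab distance = (lab lifetime)·v = γτ·βc, so βγ = d/(cτ) = 787.0/(2.998×10⁸ × 2.200×10^-6) = 1.1932.
With βγ = 1.1932: γ² = 1 + (βγ)² = 2.42373, and β = (βγ)/γ = 1.1932/1.55683 = 0.766.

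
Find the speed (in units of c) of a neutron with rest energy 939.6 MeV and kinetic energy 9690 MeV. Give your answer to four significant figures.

K = (γ−1)mc², so γ = 1 + 9690/939.6 = 11.313.
Then v/c = √(1 − γ⁻²) = √(1 − 0.00781348) = √0.99218652 = 0.9961.

0.9961c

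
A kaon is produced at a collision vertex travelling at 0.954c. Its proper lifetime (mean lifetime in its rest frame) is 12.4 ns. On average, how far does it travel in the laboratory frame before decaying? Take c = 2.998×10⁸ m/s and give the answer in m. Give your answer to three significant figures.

11.8 m

β² = 0.910116, so γ = 1/√0.089884 = 3.3355.
Lab-frame lifetime: Δt = γτ = 3.3355 × 12.4 ns = 41.36 ns.
Distance: d = vΔt = 0.954 × 2.998×10⁸ m/s × 4.1360×10^-8 s = 11.8 m.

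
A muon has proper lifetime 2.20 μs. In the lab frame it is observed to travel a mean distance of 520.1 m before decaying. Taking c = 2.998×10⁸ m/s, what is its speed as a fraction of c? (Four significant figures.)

d = βγcτ ⇒ βγ = d/(cτ) = 520.1 m / (659.56 m) = 0.78856.
β = (βγ)/√(1+(βγ)²) = 0.78856/√1.621827 = 0.6192.

0.6192c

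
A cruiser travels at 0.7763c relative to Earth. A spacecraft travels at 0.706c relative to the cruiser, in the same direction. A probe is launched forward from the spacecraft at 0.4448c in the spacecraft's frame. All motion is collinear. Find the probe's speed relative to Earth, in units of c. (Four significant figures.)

0.9835c

Apply u = (u'+v)/(1+u'v) twice. Probe in the cruiser frame: (0.4448+0.706)/(1+0.4448·0.706) = 1.1508/1.3140288 = 0.87578c.
That velocity, transformed to the rest frame of Earth: (0.87578+0.7763)/(1+0.87578·0.7763) = 1.65208/1.679868014 = 0.98346c.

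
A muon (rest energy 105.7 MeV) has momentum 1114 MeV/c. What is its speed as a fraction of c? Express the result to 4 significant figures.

pc/(mc²) = 1114/105.7 = 10.539 = βγ = β/√(1−β²).
So β² = x²/(1 + x²) with x = 10.539: x² = 111.071, β² = 111.071/112.071 = 0.991077, β = 0.9955.

0.9955c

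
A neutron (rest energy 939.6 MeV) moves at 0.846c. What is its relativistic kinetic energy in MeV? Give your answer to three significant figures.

β² = 0.715716, so γ = 1/√0.284284 = 1.87553.
Kinetic energy: K = (γ − 1)mc² = (1.87553 − 1) × 939.6 MeV = 0.87553 × 939.6 = 823 MeV.

823 MeV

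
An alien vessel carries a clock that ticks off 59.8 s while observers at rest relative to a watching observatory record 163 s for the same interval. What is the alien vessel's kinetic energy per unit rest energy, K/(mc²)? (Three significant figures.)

1.73

From Δt = γΔτ: γ = 163/59.8 = 2.72575.
Since K = (γ−1)mc², K/(mc²) = 2.72575 − 1 = 1.73.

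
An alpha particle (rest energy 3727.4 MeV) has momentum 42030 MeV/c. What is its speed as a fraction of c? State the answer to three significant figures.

βγ = pc/(mc²) = 42030/3727.4 = 11.276.
Since γ² = 1 + (βγ)² = 128.148, γ = √128.148 = 11.3202, and β = (βγ)/γ = 11.276/11.3202 = 0.996.

0.996c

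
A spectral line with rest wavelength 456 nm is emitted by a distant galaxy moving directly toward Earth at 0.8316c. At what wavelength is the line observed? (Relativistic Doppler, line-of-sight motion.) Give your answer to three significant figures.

138 nm

Relativistic Doppler for wavelength: λ_obs = λ_src · √((1−β)/(1+β)).
With β = 0.8316: factor = √(0.1684/1.8316) = 0.30322.
λ_obs = 456 × 0.30322 = 138 nm.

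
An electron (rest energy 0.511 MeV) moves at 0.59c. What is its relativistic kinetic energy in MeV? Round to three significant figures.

Lorentz factor: γ = (1 − 0.3481)^(−1/2) = 1.23854.
Kinetic energy: K = (γ − 1)mc² = (1.23854 − 1) × 0.511 MeV = 0.23854 × 0.511 = 0.122 MeV.

0.122 MeV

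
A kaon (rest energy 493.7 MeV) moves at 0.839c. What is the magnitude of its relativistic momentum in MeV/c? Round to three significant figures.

761 MeV/c

Lorentz factor: γ = (1 − 0.703921)^(−1/2) = 1.8378.
Momentum: p = γβ·mc = 1.8378 × 0.839 × 493.7 MeV/c = 761 MeV/c.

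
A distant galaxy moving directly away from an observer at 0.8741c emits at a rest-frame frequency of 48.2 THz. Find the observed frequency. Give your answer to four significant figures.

12.49 THz

Relativistic Doppler (source moving away): f_obs = f_src · √((1−β)/(1+β)).
With β = 0.8741: factor = √(0.1259/1.8741) = 0.25919.
f_obs = 48.2 × 0.25919 = 12.49 THz.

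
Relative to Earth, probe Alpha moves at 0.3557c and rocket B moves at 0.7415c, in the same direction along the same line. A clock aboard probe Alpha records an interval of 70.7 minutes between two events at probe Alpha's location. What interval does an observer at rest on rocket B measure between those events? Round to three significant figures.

Transform probe Alpha's velocity into rocket B's frame: (0.3557 − 0.7415)/(1 − 0.3557·0.7415) = −0.3858/0.73624845, so the relative speed is 0.52401c.
At |u| = 0.52401c, γ = (1 − 0.274586)^(−1/2) = 1.1741.
Probe Alpha's interval is proper; time dilation gives Δt_B = γΔτ = 1.1741 × 70.7 minutes = 83.0 minutes.

83.0 minutes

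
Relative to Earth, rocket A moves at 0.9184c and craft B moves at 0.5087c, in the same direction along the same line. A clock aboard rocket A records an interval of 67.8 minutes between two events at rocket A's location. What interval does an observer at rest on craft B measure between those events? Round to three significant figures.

106 minutes

Transform rocket A's velocity into craft B's frame: (0.9184 − 0.5087)/(1 − 0.9184·0.5087) = 0.4097/0.53280992, so the relative speed is 0.76894c.
γ for this relative speed: γ = 1/√(1 − 0.591269) = 1.5642.
Rocket A's interval is proper; time dilation gives Δt_B = γΔτ = 1.5642 × 67.8 minutes = 106 minutes.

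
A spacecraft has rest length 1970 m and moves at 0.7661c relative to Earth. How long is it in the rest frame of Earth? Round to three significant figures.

1270 m

With β = 0.7661, γ = 1/√(1 − 0.7661²) = 1/√0.41309079 = 1.5559.
Length contraction: L = L₀/γ = 1970/1.5559 = 1270 m.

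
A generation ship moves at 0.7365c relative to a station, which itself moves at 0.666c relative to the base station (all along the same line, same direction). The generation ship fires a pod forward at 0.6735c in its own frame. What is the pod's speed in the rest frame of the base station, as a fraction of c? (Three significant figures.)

First combine the pod and generation ship (S''→S'): u₁ = (0.6735 + 0.7365)/(1 + 0.6735×0.7365) = 1.41/1.49603275 = 0.94249.
Then combine with the station (S'→S): u = (0.94249 + 0.666)/(1 + 0.94249×0.666) = 1.60849/1.62769834 = 0.9882.

0.988c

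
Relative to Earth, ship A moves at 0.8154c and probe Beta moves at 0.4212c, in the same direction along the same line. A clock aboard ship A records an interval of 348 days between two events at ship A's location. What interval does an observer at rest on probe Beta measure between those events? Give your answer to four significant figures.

435.2 days

Speed of ship A in probe Beta's frame: u = (v_A − v_B)/(1 − v_A v_B/c²) = (0.8154 − 0.4212)/(1 − 0.8154×0.4212) = 0.3942/0.65655352 = 0.60041; |u| = 0.60041c.
γ for this relative speed: γ = 1/√(1 − 0.360492) = 1.2505.
The clock on ship A records proper time, so probe Beta measures Δt = γΔτ = 1.2505 × 348 = 435.2 days.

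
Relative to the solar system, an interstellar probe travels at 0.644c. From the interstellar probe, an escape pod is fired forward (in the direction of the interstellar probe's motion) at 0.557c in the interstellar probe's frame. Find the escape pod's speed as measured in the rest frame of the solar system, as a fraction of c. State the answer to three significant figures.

In units of c, u = (u' + v)/(1 + u'v) with u' = 0.557 and v = 0.644.
Numerator: 0.557 + 0.644 = 1.201. Denominator: 1 + (0.557)(0.644) = 1.358708.
u = 1.201/1.358708 = 0.88393, so the speed is 0.884c.

0.884c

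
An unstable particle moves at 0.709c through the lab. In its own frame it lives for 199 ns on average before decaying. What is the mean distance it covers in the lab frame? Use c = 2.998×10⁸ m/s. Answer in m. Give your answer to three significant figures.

60.0 m

With β = 0.709, γ = 1/√(1 − 0.709²) = 1/√0.497319 = 1.418.
Lab-frame lifetime: Δt = γτ = 1.418 × 199 ns = 282.18 ns.
Distance: d = vΔt = 0.709 × 2.998×10⁸ m/s × 2.8218×10^-7 s = 60.0 m.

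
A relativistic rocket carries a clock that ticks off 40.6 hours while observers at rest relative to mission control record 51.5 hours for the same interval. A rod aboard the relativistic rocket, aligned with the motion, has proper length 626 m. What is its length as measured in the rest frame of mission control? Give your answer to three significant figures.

γ = Δt/Δτ = 51.5/40.6 = 1.26847.
L = L₀/γ = 626/1.26847 = 494 m.

494 m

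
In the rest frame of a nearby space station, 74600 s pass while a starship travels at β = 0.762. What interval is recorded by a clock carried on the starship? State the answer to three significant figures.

48300 s

With β = 0.762, γ = 1/√(1 − 0.762²) = 1/√0.419356 = 1.5442.
The starship's clock runs slow as seen from a nearby space station, so Δτ = Δt/γ = 74600/1.5442 = 48300 s.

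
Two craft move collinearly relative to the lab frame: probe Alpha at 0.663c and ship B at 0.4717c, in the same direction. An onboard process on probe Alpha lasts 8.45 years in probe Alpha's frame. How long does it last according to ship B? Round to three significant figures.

The velocity of probe Alpha relative to ship B is (0.663 − 0.4717)c / (1 − 0.663×0.4717) = 0.27835c; relative speed 0.27835c.
At |u| = 0.27835c, γ = (1 − 0.0774787)^(−1/2) = 1.0411.
Probe Alpha's interval is proper; time dilation gives Δt_B = γΔτ = 1.0411 × 8.45 years = 8.80 years.

8.80 years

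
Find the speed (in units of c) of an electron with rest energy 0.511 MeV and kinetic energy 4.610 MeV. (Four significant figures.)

0.9950c

K = (γ−1)mc², so γ = 1 + 4.610/0.511 = 10.022.
Then v/c = √(1 − γ⁻²) = √(1 − 0.00995614) = √0.99004386 = 0.9950.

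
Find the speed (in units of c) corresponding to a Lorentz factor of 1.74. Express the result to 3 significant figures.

β = √(1 − 1/γ²) = √(1 − 1/3.0276) = √0.669705 = 0.818.

0.818c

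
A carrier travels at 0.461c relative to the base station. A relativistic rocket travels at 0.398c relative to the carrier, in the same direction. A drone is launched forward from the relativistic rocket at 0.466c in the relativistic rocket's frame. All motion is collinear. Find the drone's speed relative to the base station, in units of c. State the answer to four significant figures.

First combine the drone and relativistic rocket (S''→S'): u₁ = (0.466 + 0.398)/(1 + 0.466×0.398) = 0.864/1.185468 = 0.72883.
Then combine with the carrier (S'→S): u = (0.72883 + 0.461)/(1 + 0.72883×0.461) = 1.18983/1.33599063 = 0.8906.

0.8906c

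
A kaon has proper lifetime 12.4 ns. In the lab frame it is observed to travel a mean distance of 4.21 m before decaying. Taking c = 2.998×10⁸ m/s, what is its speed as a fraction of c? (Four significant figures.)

0.7496c

d = βγcτ ⇒ βγ = d/(cτ) = 4.210 m / (3.71752 m) = 1.1325.
β = (βγ)/√(1+(βγ)²) = 1.1325/√2.28256 = 0.7496.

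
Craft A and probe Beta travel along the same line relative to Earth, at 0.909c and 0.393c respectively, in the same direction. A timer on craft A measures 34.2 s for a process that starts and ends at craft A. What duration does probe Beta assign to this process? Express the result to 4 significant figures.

Speed of craft A in probe Beta's frame: u = (v_A − v_B)/(1 − v_A v_B/c²) = (0.909 − 0.393)/(1 − 0.909×0.393) = 0.516/0.642763 = 0.80278; |u| = 0.80278c.
At |u| = 0.80278c, γ = (1 − 0.644456)^(−1/2) = 1.6771.
Craft A's interval is proper; time dilation gives Δt_B = γΔτ = 1.6771 × 34.2 s = 57.36 s.

57.36 s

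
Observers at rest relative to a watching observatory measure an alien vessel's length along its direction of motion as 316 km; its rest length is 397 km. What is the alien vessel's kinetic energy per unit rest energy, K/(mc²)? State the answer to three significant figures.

Length contraction gives γ = L₀/L = 397/316 = 1.25633.
Since K = (γ−1)mc², K/(mc²) = 1.25633 − 1 = 0.256.

0.256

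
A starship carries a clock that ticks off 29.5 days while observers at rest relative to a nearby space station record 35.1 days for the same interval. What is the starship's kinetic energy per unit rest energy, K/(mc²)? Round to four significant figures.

0.1898

γ = Δt/Δτ = 35.1/29.5 = 1.18983.
Since K = (γ−1)mc², K/(mc²) = 1.18983 − 1 = 0.1898.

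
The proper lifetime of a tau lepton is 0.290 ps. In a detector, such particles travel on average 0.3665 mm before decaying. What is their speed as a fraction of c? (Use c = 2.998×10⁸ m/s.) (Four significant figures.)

Let x = d/(cτ) = 3.665×10^-4 m / (2.998×10⁸ m/s × 2.900×10^-13 s) = 4.2155. Since d = βγcτ, x = βγ = β/√(1−β²).
Solving: β² = x²/(1+x²) = 17.7704/18.7704 = 0.946725, so β = 0.9730.

0.9730c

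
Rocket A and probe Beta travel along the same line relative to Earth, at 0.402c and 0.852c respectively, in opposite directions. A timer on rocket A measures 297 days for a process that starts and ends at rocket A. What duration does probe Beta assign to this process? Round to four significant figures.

The velocity of rocket A relative to probe Beta is (0.402 + 0.852)c / (1 + 0.402×0.852) = 0.93408c; relative speed 0.93408c.
γ for this relative speed: γ = 1/√(1 − 0.872505) = 2.8006.
Rocket A's interval is proper; time dilation gives Δt_B = γΔτ = 2.8006 × 297 days = 831.8 days.

831.8 days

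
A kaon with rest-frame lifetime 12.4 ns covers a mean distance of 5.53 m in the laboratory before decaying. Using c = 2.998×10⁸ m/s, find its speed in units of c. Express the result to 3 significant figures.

d = βγcτ ⇒ βγ = d/(cτ) = 5.530 m / (3.71752 m) = 1.4876.
β = (βγ)/√(1+(βγ)²) = 1.4876/√3.21295 = 0.830.

0.830c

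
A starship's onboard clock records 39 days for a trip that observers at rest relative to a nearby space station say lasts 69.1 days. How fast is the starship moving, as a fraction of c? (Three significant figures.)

γ = Δt/Δτ = 69.1/39 = 1.7718.
β = √(1 − 1/γ²) = √(1 − 0.318545) = √0.681455 = 0.826.

0.826c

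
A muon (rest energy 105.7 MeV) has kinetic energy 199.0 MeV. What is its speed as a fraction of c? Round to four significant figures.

0.9379c

K = (γ−1)mc², so γ = 1 + 199.0/105.7 = 2.8827.
Then v/c = √(1 − γ⁻²) = √(1 − 0.120338) = √0.879662 = 0.9379.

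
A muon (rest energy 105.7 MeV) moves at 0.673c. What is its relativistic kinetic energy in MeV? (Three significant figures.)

With β = 0.673, γ = 1/√(1 − 0.673²) = 1/√0.547071 = 1.352.
Kinetic energy: K = (γ − 1)mc² = (1.352 − 1) × 105.7 MeV = 0.352 × 105.7 = 37.2 MeV.

37.2 MeV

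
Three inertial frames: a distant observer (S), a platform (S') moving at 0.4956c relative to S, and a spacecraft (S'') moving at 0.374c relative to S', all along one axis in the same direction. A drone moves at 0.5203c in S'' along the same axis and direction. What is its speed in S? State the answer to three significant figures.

First combine the drone and spacecraft (S''→S'): u₁ = (0.5203 + 0.374)/(1 + 0.5203×0.374) = 0.8943/1.1945922 = 0.74862.
Then combine with the platform (S'→S): u = (0.74862 + 0.4956)/(1 + 0.74862×0.4956) = 1.24422/1.371016072 = 0.90752.

0.908c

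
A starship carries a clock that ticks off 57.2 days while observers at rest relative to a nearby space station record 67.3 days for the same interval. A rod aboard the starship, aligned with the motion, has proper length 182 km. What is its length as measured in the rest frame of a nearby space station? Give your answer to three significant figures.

155 km

From Δt = γΔτ: γ = 67.3/57.2 = 1.17657.
The rod contracts by the same γ: 182 km / 1.17657 = 155 km.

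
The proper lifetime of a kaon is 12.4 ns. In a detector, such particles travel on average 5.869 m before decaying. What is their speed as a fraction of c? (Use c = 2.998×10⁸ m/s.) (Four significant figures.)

0.8448c

Lab distance = (lab lifetime)·v = γτ·βc, so βγ = d/(cτ) = 5.869/(2.998×10⁸ × 1.240×10^-8) = 1.5787.
With βγ = 1.5787: γ² = 1 + (βγ)² = 3.49229, and β = (βγ)/γ = 1.5787/1.86877 = 0.8448.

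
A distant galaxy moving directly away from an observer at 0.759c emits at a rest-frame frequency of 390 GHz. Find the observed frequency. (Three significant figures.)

144 GHz

Relativistic Doppler (source moving away): f_obs = f_src · √((1−β)/(1+β)).
With β = 0.759: factor = √(0.241/1.759) = 0.37015.
f_obs = 390 × 0.37015 = 144 GHz.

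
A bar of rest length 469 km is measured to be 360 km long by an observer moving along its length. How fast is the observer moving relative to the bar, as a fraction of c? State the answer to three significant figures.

0.641c

Length contraction gives γ = L₀/L = 469/360 = 1.3028.
β = √(1 − 1/γ²) = √0.410825 = 0.641.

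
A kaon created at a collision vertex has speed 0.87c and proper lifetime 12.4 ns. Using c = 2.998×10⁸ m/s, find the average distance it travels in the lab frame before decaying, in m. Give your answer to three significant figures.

With β = 0.87, γ = 1/√(1 − 0.87²) = 1/√0.2431 = 2.0282.
Lab-frame lifetime: Δt = γτ = 2.0282 × 12.4 ns = 25.15 ns.
Distance: d = vΔt = 0.87 × 2.998×10⁸ m/s × 2.5150×10^-8 s = 6.56 m.

6.56 m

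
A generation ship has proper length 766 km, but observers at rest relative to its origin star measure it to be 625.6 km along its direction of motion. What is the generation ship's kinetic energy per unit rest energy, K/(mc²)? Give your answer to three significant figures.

Length contraction gives γ = L₀/L = 766/625.6 = 1.22442.
Since K = (γ−1)mc², K/(mc²) = 1.22442 − 1 = 0.224.

0.224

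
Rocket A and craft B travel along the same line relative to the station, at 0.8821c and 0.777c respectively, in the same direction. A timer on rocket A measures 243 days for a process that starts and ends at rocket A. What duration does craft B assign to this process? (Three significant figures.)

258 days

Speed of rocket A in craft B's frame: u = (v_A − v_B)/(1 − v_A v_B/c²) = (0.8821 − 0.777)/(1 − 0.8821×0.777) = 0.1051/0.3146083 = 0.33407; |u| = 0.33407c.
At |u| = 0.33407c, γ = (1 − 0.111603)^(−1/2) = 1.061.
Rocket A's interval is proper; time dilation gives Δt_B = γΔτ = 1.061 × 243 days = 258 days.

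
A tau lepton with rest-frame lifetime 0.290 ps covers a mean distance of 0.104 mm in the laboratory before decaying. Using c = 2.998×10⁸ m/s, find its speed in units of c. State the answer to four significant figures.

0.7672c

Let x = d/(cτ) = 1.040×10^-4 m / (2.998×10⁸ m/s × 2.900×10^-13 s) = 1.1962. Since d = βγcτ, x = βγ = β/√(1−β²).
Solving: β² = x²/(1+x²) = 1.43089/2.43089 = 0.588628, so β = 0.7672.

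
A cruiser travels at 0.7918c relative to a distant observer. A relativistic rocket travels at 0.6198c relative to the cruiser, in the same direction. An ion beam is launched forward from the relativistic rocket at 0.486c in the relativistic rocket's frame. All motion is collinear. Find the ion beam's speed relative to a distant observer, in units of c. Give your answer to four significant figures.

Apply u = (u'+v)/(1+u'v) twice. Ion beam in the cruiser frame: (0.486+0.6198)/(1+0.486·0.6198) = 1.1058/1.3012228 = 0.84982c.
That velocity, transformed to the rest frame of a distant observer: (0.84982+0.7918)/(1+0.84982·0.7918) = 1.64162/1.672887476 = 0.98131c.

0.9813c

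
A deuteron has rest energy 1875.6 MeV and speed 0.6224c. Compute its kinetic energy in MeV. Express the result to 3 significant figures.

521 MeV

γ = 1/√(1 − β²) = 1/√(1 − 0.38738176) = 1/√0.61261824 = 1/0.782699 = 1.27763.
Kinetic energy: K = (γ − 1)mc² = (1.27763 − 1) × 1875.6 MeV = 0.27763 × 1875.6 = 521 MeV.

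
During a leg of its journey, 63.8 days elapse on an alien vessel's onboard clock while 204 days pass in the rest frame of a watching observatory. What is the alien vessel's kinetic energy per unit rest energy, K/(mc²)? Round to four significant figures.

From Δt = γΔτ: γ = 204/63.8 = 3.19749.
Since K = (γ−1)mc², K/(mc²) = 3.19749 − 1 = 2.197.

2.197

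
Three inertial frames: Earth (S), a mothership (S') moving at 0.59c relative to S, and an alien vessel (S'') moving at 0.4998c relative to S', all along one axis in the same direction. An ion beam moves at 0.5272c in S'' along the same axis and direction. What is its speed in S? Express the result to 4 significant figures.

0.9481c

Apply u = (u'+v)/(1+u'v) twice. Ion beam in the mothership frame: (0.5272+0.4998)/(1+0.5272·0.4998) = 1.027/1.26349456 = 0.81283c.
That velocity, transformed to the rest frame of Earth: (0.81283+0.59)/(1+0.81283·0.59) = 1.40283/1.4795697 = 0.94813c.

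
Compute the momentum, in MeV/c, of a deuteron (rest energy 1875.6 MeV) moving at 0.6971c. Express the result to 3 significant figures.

With β = 0.6971, γ = 1/√(1 − 0.6971²) = 1/√0.51405159 = 1.3948.
Momentum: p = γβ·mc = 1.3948 × 0.6971 × 1875.6 MeV/c = 1820 MeV/c.

1820 MeV/c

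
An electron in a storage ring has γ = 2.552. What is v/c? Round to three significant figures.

β = √(1 − 1/γ²) = √(1 − 1/6.512704) = √0.846454 = 0.920.

0.920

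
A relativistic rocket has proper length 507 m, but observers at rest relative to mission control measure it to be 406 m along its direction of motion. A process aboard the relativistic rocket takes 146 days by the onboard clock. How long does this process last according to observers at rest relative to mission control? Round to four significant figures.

182.3 days

From L = L₀/γ: γ = 507/406 = 1.24877.
The same γ dilates the second interval: 1.24877 × 146 days = 182.3 days.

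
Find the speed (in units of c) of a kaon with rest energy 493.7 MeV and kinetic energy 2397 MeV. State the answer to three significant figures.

0.985c

γ = 1 + K/(mc²) = 1 + 2397/493.7 = 5.8552.
β = √(1 − 1/γ²) = √(1 − 0.0291687) = √0.9708313 = 0.985.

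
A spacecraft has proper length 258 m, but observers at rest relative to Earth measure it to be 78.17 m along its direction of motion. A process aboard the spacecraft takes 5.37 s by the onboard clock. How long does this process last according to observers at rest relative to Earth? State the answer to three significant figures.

17.7 s

Length contraction gives γ = L₀/L = 258/78.17 = 3.3005.
The same γ dilates the second interval: 3.3005 × 5.37 s = 17.7 s.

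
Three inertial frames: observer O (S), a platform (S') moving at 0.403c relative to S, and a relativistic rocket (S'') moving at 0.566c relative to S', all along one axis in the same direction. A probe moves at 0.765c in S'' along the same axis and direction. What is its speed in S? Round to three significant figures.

Apply u = (u'+v)/(1+u'v) twice. Probe in the platform frame: (0.765+0.566)/(1+0.765·0.566) = 1.331/1.43299 = 0.92883c.
That velocity, transformed to the rest frame of observer O: (0.92883+0.403)/(1+0.92883·0.403) = 1.33183/1.37431849 = 0.96908c.

0.969c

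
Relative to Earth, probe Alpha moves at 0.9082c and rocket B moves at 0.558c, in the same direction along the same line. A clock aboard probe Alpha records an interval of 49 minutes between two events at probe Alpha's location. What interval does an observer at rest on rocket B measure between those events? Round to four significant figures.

The velocity of probe Alpha relative to rocket B is (0.9082 − 0.558)c / (1 − 0.9082×0.558) = 0.71002c; relative speed 0.71002c.
At |u| = 0.71002c, γ = (1 − 0.504128)^(−1/2) = 1.4201.
The clock on probe Alpha records proper time, so rocket B measures Δt = γΔτ = 1.4201 × 49 = 69.58 minutes.

69.58 minutes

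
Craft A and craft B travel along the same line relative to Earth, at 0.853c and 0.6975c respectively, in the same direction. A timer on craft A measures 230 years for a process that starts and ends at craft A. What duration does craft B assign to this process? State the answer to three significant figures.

249 years

The velocity of craft A relative to craft B is (0.853 − 0.6975)c / (1 − 0.853×0.6975) = 0.38392c; relative speed 0.38392c.
At |u| = 0.38392c, γ = (1 − 0.147395)^(−1/2) = 1.083.
Craft A's interval is proper; time dilation gives Δt_B = γΔτ = 1.083 × 230 years = 249 years.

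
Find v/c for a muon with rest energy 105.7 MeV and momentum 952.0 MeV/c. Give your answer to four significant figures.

0.9939

βγ = pc/(mc²) = 952.0/105.7 = 9.0066.
Since γ² = 1 + (βγ)² = 82.1188, γ = √82.1188 = 9.06194, and β = (βγ)/γ = 9.0066/9.06194 = 0.9939.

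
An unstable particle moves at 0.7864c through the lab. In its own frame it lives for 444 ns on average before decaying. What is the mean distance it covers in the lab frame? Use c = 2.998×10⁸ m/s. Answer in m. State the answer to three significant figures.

γ = 1/√(1 − β²) = 1/√(1 − 0.61842496) = 1/√0.38157504 = 1/0.617718 = 1.6189.
Lab-frame lifetime: Δt = γτ = 1.6189 × 444 ns = 718.79 ns.
Distance: d = vΔt = 0.7864 × 2.998×10⁸ m/s × 7.1879×10^-7 s = 169 m.

169 m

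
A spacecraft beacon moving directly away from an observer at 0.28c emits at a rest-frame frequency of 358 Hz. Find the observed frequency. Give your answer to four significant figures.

268.5 Hz

Relativistic Doppler (source moving away): f_obs = f_src · √((1−β)/(1+β)).
With β = 0.28: factor = √(0.72/1.28) = 0.75.
f_obs = 358 × 0.75 = 268.5 Hz.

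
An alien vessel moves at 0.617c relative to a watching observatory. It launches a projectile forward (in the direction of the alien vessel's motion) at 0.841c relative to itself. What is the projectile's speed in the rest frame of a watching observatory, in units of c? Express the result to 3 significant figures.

0.960c

Relativistic velocity addition: u = (u' + v)/(1 + u'v/c²), with u' = 0.841c and v = 0.617c.
Numerator: 0.841 + 0.617 = 1.458. Denominator: 1 + (0.841)(0.617) = 1.518897.
u = 1.458/1.518897 = 0.95991, so the speed is 0.960c.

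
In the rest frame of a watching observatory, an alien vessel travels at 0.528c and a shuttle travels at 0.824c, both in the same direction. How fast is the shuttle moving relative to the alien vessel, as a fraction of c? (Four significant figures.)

Transform to the alien vessel's frame: u' = (u − v)/(1 − uv/c²).
u' = (0.824 − 0.528)/(1 − 0.824×0.528) = 0.296/0.564928 = 0.52396.
Speed in the alien vessel's frame: 0.5240c (in the same direction).

0.5240c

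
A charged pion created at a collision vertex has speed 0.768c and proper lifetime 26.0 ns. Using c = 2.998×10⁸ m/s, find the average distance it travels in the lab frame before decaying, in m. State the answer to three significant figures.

γ = 1/√(1 − β²) = 1/√(1 − 0.589824) = 1/√0.410176 = 1/0.64045 = 1.5614.
Lab-frame lifetime: Δt = γτ = 1.5614 × 26.0 ns = 40.596 ns.
Distance: d = vΔt = 0.768 × 2.998×10⁸ m/s × 4.0596×10^-8 s = 9.35 m.

9.35 m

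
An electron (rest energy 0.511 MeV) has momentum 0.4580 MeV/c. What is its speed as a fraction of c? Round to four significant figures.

0.6674c

pc/(mc²) = 0.4580/0.511 = 0.89628 = βγ = β/√(1−β²).
So β² = x²/(1 + x²) with x = 0.89628: x² = 0.803318, β² = 0.803318/1.803318 = 0.445467, β = 0.6674.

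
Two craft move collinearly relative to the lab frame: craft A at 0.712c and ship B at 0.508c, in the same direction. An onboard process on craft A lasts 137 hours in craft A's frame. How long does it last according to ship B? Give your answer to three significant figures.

145 hours

Transform craft A's velocity into ship B's frame: (0.712 − 0.508)/(1 − 0.712·0.508) = 0.204/0.638304, so the relative speed is 0.3196c.
γ for this relative speed: γ = 1/√(1 − 0.102144) = 1.0554.
Craft A's interval is proper; time dilation gives Δt_B = γΔτ = 1.0554 × 137 hours = 145 hours.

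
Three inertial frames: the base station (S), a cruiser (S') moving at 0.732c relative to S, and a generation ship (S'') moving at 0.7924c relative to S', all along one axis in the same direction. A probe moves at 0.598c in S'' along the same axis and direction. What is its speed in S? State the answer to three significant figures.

Compose velocities in two stages. Stage 1 (into S'): u₁ = (0.598+0.7924)/(1+0.598×0.7924) = 0.94338.
Stage 2 (into S): u = (0.94338+0.732)/(1+0.94338×0.732) = 0.99102, so the speed is 0.991c.

0.991c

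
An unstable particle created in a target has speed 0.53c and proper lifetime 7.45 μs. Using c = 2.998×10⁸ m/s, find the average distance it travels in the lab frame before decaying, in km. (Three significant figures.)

1.40 km

γ = 1/√(1 − β²) = 1/√(1 − 0.2809) = 1/√0.7191 = 1/0.847998 = 1.1792.
Lab-frame lifetime: Δt = γτ = 1.1792 × 7.45 μs = 8.785 μs.
Distance: d = vΔt = 0.53 × 2.998×10⁸ m/s × 8.7850×10^-6 s = 1400 m = 1.40 km.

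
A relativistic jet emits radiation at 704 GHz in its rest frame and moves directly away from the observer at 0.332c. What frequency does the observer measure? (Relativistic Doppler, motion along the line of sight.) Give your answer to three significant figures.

499 GHz

Relativistic Doppler (source moving away): f_obs = f_src · √((1−β)/(1+β)).
With β = 0.332: factor = √(0.668/1.332) = 0.70817.
f_obs = 704 × 0.70817 = 499 GHz.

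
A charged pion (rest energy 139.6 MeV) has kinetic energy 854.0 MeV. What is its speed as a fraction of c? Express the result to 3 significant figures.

0.990c

γ = 1 + K/(mc²) = 1 + 854.0/139.6 = 7.1175.
β = √(1 − 1/γ²) = √(1 − 0.0197399) = √0.9802601 = 0.990.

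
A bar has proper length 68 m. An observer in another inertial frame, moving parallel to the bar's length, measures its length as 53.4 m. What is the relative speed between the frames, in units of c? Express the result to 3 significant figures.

0.619c

Length contraction gives γ = L₀/L = 68/53.4 = 1.2734.
β = √(1 − 1/γ²) = √0.383305 = 0.619.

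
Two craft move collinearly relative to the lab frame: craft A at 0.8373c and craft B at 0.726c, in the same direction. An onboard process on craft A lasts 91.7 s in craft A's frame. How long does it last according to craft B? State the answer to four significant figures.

95.63 s

Transform craft A's velocity into craft B's frame: (0.8373 − 0.726)/(1 − 0.8373·0.726) = 0.1113/0.3921202, so the relative speed is 0.28384c.
γ for this relative speed: γ = 1/√(1 − 0.0805651) = 1.0429.
Craft A's interval is proper; time dilation gives Δt_B = γΔτ = 1.0429 × 91.7 s = 95.63 s.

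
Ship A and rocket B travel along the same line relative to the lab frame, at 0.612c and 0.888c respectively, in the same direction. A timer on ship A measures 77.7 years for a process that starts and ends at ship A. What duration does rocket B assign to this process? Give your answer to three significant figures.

The velocity of ship A relative to rocket B is (0.612 − 0.888)c / (1 − 0.612×0.888) = −0.60454c; relative speed 0.60454c.
At |u| = 0.60454c, γ = (1 − 0.365469)^(−1/2) = 1.2554.
Ship A's interval is proper; time dilation gives Δt_B = γΔτ = 1.2554 × 77.7 years = 97.5 years.

97.5 years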